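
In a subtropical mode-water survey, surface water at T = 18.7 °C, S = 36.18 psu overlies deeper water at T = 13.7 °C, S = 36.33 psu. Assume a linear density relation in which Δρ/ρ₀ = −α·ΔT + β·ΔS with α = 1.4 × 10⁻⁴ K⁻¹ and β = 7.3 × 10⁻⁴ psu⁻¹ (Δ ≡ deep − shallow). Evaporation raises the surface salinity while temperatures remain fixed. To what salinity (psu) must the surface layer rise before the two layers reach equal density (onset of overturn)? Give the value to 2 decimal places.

Neutral buoyancy requires −α(T_deep − T_surf) + β(S_deep − S_surf′) = 0.
S_surf′ = S_deep − (α/β)·ΔT = 36.33 − (1.4 × 10⁻⁴/7.3 × 10⁻⁴)·(-5.0) = 37.2889 psu.
Increase required: 37.2889 − 36.18 = 1.1089 psu.

37.29 psu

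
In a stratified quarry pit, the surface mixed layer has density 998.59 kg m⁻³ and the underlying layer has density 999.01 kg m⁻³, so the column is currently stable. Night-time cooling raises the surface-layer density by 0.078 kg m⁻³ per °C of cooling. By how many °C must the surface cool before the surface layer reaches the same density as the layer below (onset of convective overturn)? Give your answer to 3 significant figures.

Density deficit of the surface layer: 999.01 − 998.59 = 0.42 kg m⁻³.
Required change = 0.42 / 0.078 = 5.38 °C.

5.38 °C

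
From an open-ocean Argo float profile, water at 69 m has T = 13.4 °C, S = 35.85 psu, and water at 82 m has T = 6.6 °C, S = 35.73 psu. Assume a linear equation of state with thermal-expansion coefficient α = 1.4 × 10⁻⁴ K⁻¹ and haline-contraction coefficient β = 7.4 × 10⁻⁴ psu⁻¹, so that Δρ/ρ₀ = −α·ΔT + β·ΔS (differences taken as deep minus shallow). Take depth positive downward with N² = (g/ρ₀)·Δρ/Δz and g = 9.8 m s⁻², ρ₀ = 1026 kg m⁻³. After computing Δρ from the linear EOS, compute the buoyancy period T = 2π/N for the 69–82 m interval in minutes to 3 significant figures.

4.11 min

ΔT = -6.8 K, ΔS = -0.12 psu (deep − shallow).
Δρ/ρ₀ = −αΔT + βΔS = 9.52 × 10⁻⁴ − 8.88 × 10⁻⁵ = 8.632 × 10⁻⁴, so Δρ ≈ 0.8856 kg m⁻³.
N² = (g/ρ₀)·Δρ/Δz = g·(Δρ/ρ₀)/Δz = 9.8 × 8.632 × 10⁻⁴ / 13 = 6.5072 × 10⁻⁴ s⁻².
N = √(6.5072 × 10⁻⁴) = 0.025509 rad s⁻¹ → T = 2π/N = 246.31 s = 4.1052 min ≈ 4.11 min.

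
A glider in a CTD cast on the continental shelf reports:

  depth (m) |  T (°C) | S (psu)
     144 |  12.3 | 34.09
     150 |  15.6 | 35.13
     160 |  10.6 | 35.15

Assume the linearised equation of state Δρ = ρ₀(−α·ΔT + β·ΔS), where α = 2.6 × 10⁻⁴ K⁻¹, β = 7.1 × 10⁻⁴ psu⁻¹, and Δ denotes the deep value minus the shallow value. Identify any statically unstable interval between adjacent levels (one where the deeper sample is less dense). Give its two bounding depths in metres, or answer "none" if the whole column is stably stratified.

144–150 m

Evaluate Δρ/ρ₀ = −αΔT + βΔS across each adjacent pair:
  144–150 m: −αΔT+βΔS = −(2.6 × 10⁻⁴)(+3.3)+(7.1 × 10⁻⁴)(+1.04) = -1.2 × 10⁻⁴ → UNSTABLE
  150–160 m: −αΔT+βΔS = −(2.6 × 10⁻⁴)(-5.0)+(7.1 × 10⁻⁴)(+0.02) = 1.3 × 10⁻³ → stable
The 144–150 m interval has Δρ < 0: lighter water underlies denser water.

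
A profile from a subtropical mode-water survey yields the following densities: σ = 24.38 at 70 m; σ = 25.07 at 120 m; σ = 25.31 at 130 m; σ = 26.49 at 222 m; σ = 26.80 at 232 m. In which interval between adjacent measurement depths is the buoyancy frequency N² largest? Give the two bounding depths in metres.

222–232 m

Compute the density gradient over each adjacent pair:
  70–120 m: Δρ/Δz = 0.69/50 = 0.014 kg m⁻⁴
  120–130 m: Δρ/Δz = 0.24/10 = 0.024 kg m⁻⁴
  130–222 m: Δρ/Δz = 1.18/92 = 0.013 kg m⁻⁴
  222–232 m: Δρ/Δz = 0.31/10 = 0.031 kg m⁻⁴
The largest gradient is in the 222–232 m interval — the pycnocline.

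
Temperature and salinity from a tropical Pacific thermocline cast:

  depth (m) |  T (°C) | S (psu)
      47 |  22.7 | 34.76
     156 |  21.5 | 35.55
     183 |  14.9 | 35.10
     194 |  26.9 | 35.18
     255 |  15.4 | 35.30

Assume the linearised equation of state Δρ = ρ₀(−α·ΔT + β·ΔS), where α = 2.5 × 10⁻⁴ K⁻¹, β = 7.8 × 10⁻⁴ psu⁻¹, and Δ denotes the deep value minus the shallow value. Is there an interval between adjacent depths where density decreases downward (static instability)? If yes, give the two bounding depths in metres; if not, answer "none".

183–194 m

Evaluate Δρ/ρ₀ = −αΔT + βΔS across each adjacent pair:
  47–156 m: −αΔT+βΔS = −(2.5 × 10⁻⁴)(-1.2)+(7.8 × 10⁻⁴)(+0.79) = 9.2 × 10⁻⁴ → stable
  156–183 m: −αΔT+βΔS = −(2.5 × 10⁻⁴)(-6.6)+(7.8 × 10⁻⁴)(-0.45) = 1.3 × 10⁻³ → stable
  183–194 m: −αΔT+βΔS = −(2.5 × 10⁻⁴)(+12.0)+(7.8 × 10⁻⁴)(+0.08) = -2.9 × 10⁻³ → UNSTABLE
  194–255 m: −αΔT+βΔS = −(2.5 × 10⁻⁴)(-11.5)+(7.8 × 10⁻⁴)(+0.12) = 3.0 × 10⁻³ → stable
The 183–194 m interval has Δρ < 0: lighter water underlies denser water.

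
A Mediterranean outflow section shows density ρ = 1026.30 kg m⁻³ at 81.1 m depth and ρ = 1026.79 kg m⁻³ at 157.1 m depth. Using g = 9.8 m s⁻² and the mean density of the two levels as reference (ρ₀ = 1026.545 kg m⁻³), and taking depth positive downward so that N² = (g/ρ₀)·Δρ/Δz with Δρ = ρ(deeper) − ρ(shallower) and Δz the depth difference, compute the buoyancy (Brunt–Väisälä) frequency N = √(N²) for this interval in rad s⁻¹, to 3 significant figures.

7.85 × 10⁻³ rad s⁻¹

Δρ = 1026.79 − 1026.30 = 0.49 kg m⁻³ over Δz = 157.1 − 81.1 = 76 m.
N² = (9.8/1026.545) × (0.49/76) = 6.1550 × 10⁻⁵ s⁻².
N = √(6.1550 × 10⁻⁵) = 7.8454 × 10⁻³ rad s⁻¹ ≈ 7.85 × 10⁻³ rad s⁻¹.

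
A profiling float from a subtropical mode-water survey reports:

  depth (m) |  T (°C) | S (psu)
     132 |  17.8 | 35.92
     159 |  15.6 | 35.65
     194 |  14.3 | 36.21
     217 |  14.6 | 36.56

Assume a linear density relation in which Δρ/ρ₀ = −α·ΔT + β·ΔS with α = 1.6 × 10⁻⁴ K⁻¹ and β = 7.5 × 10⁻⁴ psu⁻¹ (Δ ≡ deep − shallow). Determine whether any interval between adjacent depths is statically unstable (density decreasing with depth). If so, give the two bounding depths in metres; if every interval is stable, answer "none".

none

Evaluate Δρ/ρ₀ = −αΔT + βΔS across each adjacent pair:
  132–159 m: −αΔT+βΔS = −(1.6 × 10⁻⁴)(-2.2)+(7.5 × 10⁻⁴)(-0.27) = 1.5 × 10⁻⁴ → stable
  159–194 m: −αΔT+βΔS = −(1.6 × 10⁻⁴)(-1.3)+(7.5 × 10⁻⁴)(+0.56) = 6.3 × 10⁻⁴ → stable
  194–217 m: −αΔT+βΔS = −(1.6 × 10⁻⁴)(+0.3)+(7.5 × 10⁻⁴)(+0.35) = 2.1 × 10⁻⁴ → stable
Every interval has Δρ > 0: the column is stably stratified throughout.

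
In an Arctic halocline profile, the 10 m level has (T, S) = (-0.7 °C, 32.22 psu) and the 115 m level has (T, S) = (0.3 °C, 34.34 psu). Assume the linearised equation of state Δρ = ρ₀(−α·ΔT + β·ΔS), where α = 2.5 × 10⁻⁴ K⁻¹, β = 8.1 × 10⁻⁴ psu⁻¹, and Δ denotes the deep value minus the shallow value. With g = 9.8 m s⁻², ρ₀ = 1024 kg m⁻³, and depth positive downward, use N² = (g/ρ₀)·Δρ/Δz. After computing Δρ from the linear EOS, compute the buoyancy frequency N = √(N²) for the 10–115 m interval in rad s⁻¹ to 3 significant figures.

ΔT = +1.0 K, ΔS = +2.12 psu (deep − shallow).
Δρ/ρ₀ = −αΔT + βΔS = -2.50 × 10⁻⁴ + 1.7172 × 10⁻³ = 1.4672 × 10⁻³, so Δρ ≈ 1.502 kg m⁻³.
N² = (g/ρ₀)·Δρ/Δz = g·(Δρ/ρ₀)/Δz = 9.8 × 1.4672 × 10⁻³ / 105 = 1.3694 × 10⁻⁴ s⁻².
N = √(1.3694 × 10⁻⁴) = 0.011702 rad s⁻¹ ≈ 0.0117 rad s⁻¹.

0.0117 rad s⁻¹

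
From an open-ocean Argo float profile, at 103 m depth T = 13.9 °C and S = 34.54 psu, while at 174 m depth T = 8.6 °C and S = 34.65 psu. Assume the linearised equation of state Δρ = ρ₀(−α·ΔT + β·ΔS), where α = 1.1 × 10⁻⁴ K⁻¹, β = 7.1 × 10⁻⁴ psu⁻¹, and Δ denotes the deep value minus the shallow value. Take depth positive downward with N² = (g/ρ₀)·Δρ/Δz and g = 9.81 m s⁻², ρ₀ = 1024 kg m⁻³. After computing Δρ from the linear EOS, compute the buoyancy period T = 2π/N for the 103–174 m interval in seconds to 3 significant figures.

ΔT = -5.3 K, ΔS = +0.11 psu (deep − shallow).
Δρ/ρ₀ = −αΔT + βΔS = 5.83 × 10⁻⁴ + 7.81 × 10⁻⁵ = 6.611 × 10⁻⁴, so Δρ ≈ 0.6770 kg m⁻³.
N² = (g/ρ₀)·Δρ/Δz = g·(Δρ/ρ₀)/Δz = 9.81 × 6.611 × 10⁻⁴ / 71 = 9.1344 × 10⁻⁵ s⁻².
N = √(9.1344 × 10⁻⁵) = 9.5574 × 10⁻³ rad s⁻¹ → T = 2π/N = 657.42 s ≈ 657 s.

657 s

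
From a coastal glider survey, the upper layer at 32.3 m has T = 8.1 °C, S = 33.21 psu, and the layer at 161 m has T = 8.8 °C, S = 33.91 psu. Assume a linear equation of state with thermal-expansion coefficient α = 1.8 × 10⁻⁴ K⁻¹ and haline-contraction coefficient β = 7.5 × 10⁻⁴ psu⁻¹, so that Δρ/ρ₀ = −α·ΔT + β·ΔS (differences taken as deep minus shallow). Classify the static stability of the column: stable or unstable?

stable

ΔT = 8.8 − 8.1 = +0.7 K and ΔS = 33.91 − 33.21 = +0.70 psu (deep − shallow).
−αΔT = -1.26 × 10⁻⁴; βΔS = 5.25 × 10⁻⁴; sum Δρ/ρ₀ = 3.99 × 10⁻⁴.
Δρ/ρ₀ > 0, so Δρ > 0: deeper water is denser → statically stable.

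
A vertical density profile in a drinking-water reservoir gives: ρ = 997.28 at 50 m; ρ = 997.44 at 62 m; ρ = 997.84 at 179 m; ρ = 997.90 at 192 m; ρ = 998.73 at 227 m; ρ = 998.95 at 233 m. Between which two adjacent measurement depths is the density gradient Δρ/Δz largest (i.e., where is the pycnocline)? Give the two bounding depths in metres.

Compute the density gradient over each adjacent pair:
  50–62 m: Δρ/Δz = 0.16/12 = 0.013 kg m⁻⁴
  62–179 m: Δρ/Δz = 0.40/117 = 3.4 × 10⁻³ kg m⁻⁴
  179–192 m: Δρ/Δz = 0.06/13 = 4.6 × 10⁻³ kg m⁻⁴
  192–227 m: Δρ/Δz = 0.83/35 = 0.024 kg m⁻⁴
  227–233 m: Δρ/Δz = 0.22/6 = 0.037 kg m⁻⁴
The largest gradient is in the 227–233 m interval — the pycnocline.

227–233 m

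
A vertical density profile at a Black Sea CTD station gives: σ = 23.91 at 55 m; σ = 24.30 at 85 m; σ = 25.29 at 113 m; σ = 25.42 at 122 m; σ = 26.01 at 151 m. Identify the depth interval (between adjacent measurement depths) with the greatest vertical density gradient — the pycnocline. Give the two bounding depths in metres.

Compute the density gradient over each adjacent pair:
  55–85 m: Δρ/Δz = 0.39/30 = 0.013 kg m⁻⁴
  85–113 m: Δρ/Δz = 0.99/28 = 0.035 kg m⁻⁴
  113–122 m: Δρ/Δz = 0.13/9 = 0.014 kg m⁻⁴
  122–151 m: Δρ/Δz = 0.59/29 = 0.020 kg m⁻⁴
The largest gradient is in the 85–113 m interval — the pycnocline.

85–113 m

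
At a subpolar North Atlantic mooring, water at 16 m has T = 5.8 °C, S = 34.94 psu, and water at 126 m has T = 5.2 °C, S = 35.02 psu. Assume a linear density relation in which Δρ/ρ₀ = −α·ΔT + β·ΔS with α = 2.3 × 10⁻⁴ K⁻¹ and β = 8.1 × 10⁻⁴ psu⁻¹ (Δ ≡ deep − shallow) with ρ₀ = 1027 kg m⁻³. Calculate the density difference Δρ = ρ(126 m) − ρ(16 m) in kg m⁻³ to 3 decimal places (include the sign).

ΔT = -0.6 K, ΔS = +0.08 psu (deep − shallow).
Δρ/ρ₀ = −(2.3 × 10⁻⁴)(-0.6) + (8.1 × 10⁻⁴)(+0.08) = 2.028 × 10⁻⁴.
Δρ = 1027 × (2.028 × 10⁻⁴) = +0.208 kg m⁻³.
Positive Δρ: denser below, stable.

+0.208 kg m⁻³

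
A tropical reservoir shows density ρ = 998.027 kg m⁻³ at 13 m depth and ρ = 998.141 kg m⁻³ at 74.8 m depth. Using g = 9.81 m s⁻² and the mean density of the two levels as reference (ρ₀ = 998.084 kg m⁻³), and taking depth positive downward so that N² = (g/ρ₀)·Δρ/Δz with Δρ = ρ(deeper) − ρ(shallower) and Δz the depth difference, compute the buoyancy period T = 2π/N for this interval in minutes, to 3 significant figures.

24.6 min

Δρ = 998.141 − 998.027 = 0.114 kg m⁻³ over Δz = 74.8 − 13 = 61.8 m.
N² = (9.81/998.084) × (0.114/61.8) = 1.8131 × 10⁻⁵ s⁻².
N = √(1.8131 × 10⁻⁵) = 4.2581 × 10⁻³ rad s⁻¹, so T = 2π/N = 1.4756 × 10³ s = 24.593 min ≈ 24.6 min.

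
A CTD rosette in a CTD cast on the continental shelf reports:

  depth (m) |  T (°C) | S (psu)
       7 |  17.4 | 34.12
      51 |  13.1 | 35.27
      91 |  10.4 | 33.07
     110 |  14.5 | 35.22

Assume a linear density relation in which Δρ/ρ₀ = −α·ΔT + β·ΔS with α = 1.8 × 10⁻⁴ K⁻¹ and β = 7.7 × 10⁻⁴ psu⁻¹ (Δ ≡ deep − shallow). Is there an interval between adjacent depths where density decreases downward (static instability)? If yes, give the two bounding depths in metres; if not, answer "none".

Evaluate Δρ/ρ₀ = −αΔT + βΔS across each adjacent pair:
  7–51 m: −αΔT+βΔS = −(1.8 × 10⁻⁴)(-4.3)+(7.7 × 10⁻⁴)(+1.15) = 1.7 × 10⁻³ → stable
  51–91 m: −αΔT+βΔS = −(1.8 × 10⁻⁴)(-2.7)+(7.7 × 10⁻⁴)(-2.20) = -1.2 × 10⁻³ → UNSTABLE
  91–110 m: −αΔT+βΔS = −(1.8 × 10⁻⁴)(+4.1)+(7.7 × 10⁻⁴)(+2.15) = 9.2 × 10⁻⁴ → stable
The 51–91 m interval has Δρ < 0: lighter water underlies denser water.

51–91 m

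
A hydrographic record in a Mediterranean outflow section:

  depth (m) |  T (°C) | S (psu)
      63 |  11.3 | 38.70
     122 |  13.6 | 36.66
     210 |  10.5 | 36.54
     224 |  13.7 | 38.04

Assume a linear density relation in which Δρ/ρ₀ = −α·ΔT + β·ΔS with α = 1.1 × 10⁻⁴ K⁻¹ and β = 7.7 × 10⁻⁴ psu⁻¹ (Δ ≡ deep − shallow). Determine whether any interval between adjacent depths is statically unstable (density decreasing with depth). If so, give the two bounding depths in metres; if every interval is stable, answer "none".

63–122 m

Evaluate Δρ/ρ₀ = −αΔT + βΔS across each adjacent pair:
  63–122 m: −αΔT+βΔS = −(1.1 × 10⁻⁴)(+2.3)+(7.7 × 10⁻⁴)(-2.04) = -1.8 × 10⁻³ → UNSTABLE
  122–210 m: −αΔT+βΔS = −(1.1 × 10⁻⁴)(-3.1)+(7.7 × 10⁻⁴)(-0.12) = 2.5 × 10⁻⁴ → stable
  210–224 m: −αΔT+βΔS = −(1.1 × 10⁻⁴)(+3.2)+(7.7 × 10⁻⁴)(+1.50) = 8.0 × 10⁻⁴ → stable
The 63–122 m interval has Δρ < 0: lighter water underlies denser water.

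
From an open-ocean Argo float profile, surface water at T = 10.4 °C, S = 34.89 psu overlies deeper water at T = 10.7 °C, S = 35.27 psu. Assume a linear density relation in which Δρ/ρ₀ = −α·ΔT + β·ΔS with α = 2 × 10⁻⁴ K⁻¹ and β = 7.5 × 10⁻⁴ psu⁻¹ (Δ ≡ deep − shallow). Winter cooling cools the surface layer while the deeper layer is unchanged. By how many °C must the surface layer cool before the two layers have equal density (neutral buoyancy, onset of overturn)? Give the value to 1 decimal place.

Neutral buoyancy requires Δρ = 0, i.e. −α(T_deep − T_surf′) + β(S_deep − S_surf) = 0.
T_surf′ = T_deep − (β/α)·ΔS = 10.7 − (7.5 × 10⁻⁴/2 × 10⁻⁴)·(+0.38) = 9.275 °C.
Cooling required: 10.4 − (9.275) = 1.125 °C.

1.1 °C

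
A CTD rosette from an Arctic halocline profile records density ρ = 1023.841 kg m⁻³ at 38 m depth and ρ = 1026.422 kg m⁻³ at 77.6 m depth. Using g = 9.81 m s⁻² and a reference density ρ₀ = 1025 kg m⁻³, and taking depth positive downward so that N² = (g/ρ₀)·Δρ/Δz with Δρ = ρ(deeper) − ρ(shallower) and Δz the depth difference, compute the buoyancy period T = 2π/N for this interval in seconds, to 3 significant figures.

252 s

Δρ = 1026.422 − 1023.841 = 2.581 kg m⁻³ over Δz = 77.6 − 38 = 39.6 m.
N² = (9.81/1025) × (2.581/39.6) = 6.2379 × 10⁻⁴ s⁻².
N = √(6.2379 × 10⁻⁴) = 0.024976 rad s⁻¹, so T = 2π/N = 251.57 s ≈ 252 s.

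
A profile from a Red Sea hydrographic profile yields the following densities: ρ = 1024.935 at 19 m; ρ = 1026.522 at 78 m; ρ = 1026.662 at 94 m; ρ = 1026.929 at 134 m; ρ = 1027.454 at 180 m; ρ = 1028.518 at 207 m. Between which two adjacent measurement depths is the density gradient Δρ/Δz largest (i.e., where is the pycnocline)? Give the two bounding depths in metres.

Compute the density gradient over each adjacent pair:
  19–78 m: Δρ/Δz = 1.587/59 = 0.027 kg m⁻⁴
  78–94 m: Δρ/Δz = 0.140/16 = 8.8 × 10⁻³ kg m⁻⁴
  94–134 m: Δρ/Δz = 0.267/40 = 6.7 × 10⁻³ kg m⁻⁴
  134–180 m: Δρ/Δz = 0.525/46 = 0.011 kg m⁻⁴
  180–207 m: Δρ/Δz = 1.064/27 = 0.039 kg m⁻⁴
The largest gradient is in the 180–207 m interval — the pycnocline.

180–207 m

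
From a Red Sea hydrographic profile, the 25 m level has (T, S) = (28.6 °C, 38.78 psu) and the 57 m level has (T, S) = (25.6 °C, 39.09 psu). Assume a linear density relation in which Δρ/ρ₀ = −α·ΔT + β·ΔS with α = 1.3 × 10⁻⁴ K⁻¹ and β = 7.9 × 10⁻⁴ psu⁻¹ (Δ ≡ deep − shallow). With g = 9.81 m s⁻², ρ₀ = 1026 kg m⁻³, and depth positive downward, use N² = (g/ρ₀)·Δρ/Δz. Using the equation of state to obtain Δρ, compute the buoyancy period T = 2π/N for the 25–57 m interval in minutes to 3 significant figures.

7.51 min

ΔT = -3.0 K, ΔS = +0.31 psu (deep − shallow).
Δρ/ρ₀ = −αΔT + βΔS = 3.90 × 10⁻⁴ + 2.449 × 10⁻⁴ = 6.349 × 10⁻⁴, so Δρ ≈ 0.6514 kg m⁻³.
N² = (g/ρ₀)·Δρ/Δz = g·(Δρ/ρ₀)/Δz = 9.81 × 6.349 × 10⁻⁴ / 32 = 1.9464 × 10⁻⁴ s⁻².
N = √(1.9464 × 10⁻⁴) = 0.013951 rad s⁻¹ → T = 2π/N = 450.38 s = 7.5063 min ≈ 7.51 min.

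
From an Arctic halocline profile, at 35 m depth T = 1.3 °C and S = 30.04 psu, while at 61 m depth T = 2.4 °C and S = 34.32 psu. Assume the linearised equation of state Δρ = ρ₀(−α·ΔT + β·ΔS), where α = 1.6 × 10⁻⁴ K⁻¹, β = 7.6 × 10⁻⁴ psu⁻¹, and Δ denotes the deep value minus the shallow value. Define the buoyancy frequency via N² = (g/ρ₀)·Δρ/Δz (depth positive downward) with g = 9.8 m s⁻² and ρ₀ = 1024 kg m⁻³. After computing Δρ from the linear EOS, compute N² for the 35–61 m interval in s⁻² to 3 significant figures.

1.16 × 10⁻³ s⁻²

ΔT = +1.1 K, ΔS = +4.28 psu (deep − shallow).
Δρ/ρ₀ = −αΔT + βΔS = -1.76 × 10⁻⁴ + 3.2528 × 10⁻³ = 3.0768 × 10⁻³, so Δρ ≈ 3.151 kg m⁻³.
N² = (g/ρ₀)·Δρ/Δz = g·(Δρ/ρ₀)/Δz = 9.8 × 3.0768 × 10⁻³ / 26 = 1.1597 × 10⁻³ s⁻² ≈ 1.16 × 10⁻³ s⁻².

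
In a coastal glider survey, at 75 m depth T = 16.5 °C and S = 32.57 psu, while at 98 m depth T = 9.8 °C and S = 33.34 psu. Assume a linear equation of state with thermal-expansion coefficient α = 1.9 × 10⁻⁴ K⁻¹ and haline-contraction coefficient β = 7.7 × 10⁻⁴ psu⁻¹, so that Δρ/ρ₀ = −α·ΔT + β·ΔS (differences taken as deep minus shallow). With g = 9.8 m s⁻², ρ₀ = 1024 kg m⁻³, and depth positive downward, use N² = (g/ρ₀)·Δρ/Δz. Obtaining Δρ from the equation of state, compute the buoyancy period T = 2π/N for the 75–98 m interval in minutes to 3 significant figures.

ΔT = -6.7 K, ΔS = +0.77 psu (deep − shallow).
Δρ/ρ₀ = −αΔT + βΔS = 1.273 × 10⁻³ + 5.929 × 10⁻⁴ = 1.8659 × 10⁻³, so Δρ ≈ 1.911 kg m⁻³.
N² = (g/ρ₀)·Δρ/Δz = g·(Δρ/ρ₀)/Δz = 9.8 × 1.8659 × 10⁻³ / 23 = 7.9504 × 10⁻⁴ s⁻².
N = √(7.9504 × 10⁻⁴) = 0.028196 rad s⁻¹ → T = 2π/N = 222.84 s = 3.7140 min ≈ 3.71 min.

3.71 min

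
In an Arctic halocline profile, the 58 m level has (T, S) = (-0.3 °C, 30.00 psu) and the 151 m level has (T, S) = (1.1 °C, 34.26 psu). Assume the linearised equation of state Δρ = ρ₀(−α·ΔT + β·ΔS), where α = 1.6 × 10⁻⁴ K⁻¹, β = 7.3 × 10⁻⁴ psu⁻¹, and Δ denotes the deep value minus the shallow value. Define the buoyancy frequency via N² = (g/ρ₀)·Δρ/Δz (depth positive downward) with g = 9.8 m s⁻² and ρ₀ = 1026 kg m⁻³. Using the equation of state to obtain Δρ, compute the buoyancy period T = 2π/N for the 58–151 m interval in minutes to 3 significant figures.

6.01 min

ΔT = +1.4 K, ΔS = +4.26 psu (deep − shallow).
Δρ/ρ₀ = −αΔT + βΔS = -2.24 × 10⁻⁴ + 3.1098 × 10⁻³ = 2.8858 × 10⁻³, so Δρ ≈ 2.961 kg m⁻³.
N² = (g/ρ₀)·Δρ/Δz = g·(Δρ/ρ₀)/Δz = 9.8 × 2.8858 × 10⁻³ / 93 = 3.0410 × 10⁻⁴ s⁻².
N = √(3.0410 × 10⁻⁴) = 0.017438 rad s⁻¹ → T = 2π/N = 360.32 s = 6.0053 min ≈ 6.01 min.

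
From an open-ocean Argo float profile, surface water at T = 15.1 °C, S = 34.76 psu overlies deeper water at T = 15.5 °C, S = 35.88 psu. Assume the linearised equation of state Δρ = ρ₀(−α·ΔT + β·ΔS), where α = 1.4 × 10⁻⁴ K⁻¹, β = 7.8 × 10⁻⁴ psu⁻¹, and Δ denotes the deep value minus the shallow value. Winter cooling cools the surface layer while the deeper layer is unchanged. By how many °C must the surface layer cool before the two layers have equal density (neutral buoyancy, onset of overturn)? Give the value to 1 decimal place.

Neutral buoyancy requires Δρ = 0, i.e. −α(T_deep − T_surf′) + β(S_deep − S_surf) = 0.
T_surf′ = T_deep − (β/α)·ΔS = 15.5 − (7.8 × 10⁻⁴/1.4 × 10⁻⁴)·(+1.12) = 9.260 °C.
Cooling required: 15.1 − (9.260) = 5.840 °C.

5.8 °C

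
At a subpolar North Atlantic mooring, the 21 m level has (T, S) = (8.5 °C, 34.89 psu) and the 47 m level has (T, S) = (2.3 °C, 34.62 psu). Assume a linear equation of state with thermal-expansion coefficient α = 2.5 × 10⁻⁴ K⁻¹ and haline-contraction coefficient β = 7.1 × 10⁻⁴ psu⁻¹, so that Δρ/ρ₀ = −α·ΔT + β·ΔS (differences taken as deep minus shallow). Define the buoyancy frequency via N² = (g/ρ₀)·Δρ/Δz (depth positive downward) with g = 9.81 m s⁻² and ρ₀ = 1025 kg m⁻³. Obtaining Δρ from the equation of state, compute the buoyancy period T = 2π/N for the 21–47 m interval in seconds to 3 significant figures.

ΔT = -6.2 K, ΔS = -0.27 psu (deep − shallow).
Δρ/ρ₀ = −αΔT + βΔS = 1.55 × 10⁻³ − 1.917 × 10⁻⁴ = 1.3583 × 10⁻³, so Δρ ≈ 1.392 kg m⁻³.
N² = (g/ρ₀)·Δρ/Δz = g·(Δρ/ρ₀)/Δz = 9.81 × 1.3583 × 10⁻³ / 26 = 5.1250 × 10⁻⁴ s⁻².
N = √(5.1250 × 10⁻⁴) = 0.022638 rad s⁻¹ → T = 2π/N = 277.55 s ≈ 278 s.

278 s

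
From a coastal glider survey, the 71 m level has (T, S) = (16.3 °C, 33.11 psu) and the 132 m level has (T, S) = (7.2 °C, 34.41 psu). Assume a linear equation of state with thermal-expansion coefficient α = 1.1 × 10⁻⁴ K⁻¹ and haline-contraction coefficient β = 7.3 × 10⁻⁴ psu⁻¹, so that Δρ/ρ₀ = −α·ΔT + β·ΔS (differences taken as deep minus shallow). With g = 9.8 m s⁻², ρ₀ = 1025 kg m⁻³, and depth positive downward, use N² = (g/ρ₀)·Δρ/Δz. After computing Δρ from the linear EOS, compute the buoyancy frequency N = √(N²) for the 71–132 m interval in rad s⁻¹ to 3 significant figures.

0.0177 rad s⁻¹

ΔT = -9.1 K, ΔS = +1.30 psu (deep − shallow).
Δρ/ρ₀ = −αΔT + βΔS = 1.001 × 10⁻³ + 9.49 × 10⁻⁴ = 1.95 × 10⁻³, so Δρ ≈ 1.999 kg m⁻³.
N² = (g/ρ₀)·Δρ/Δz = g·(Δρ/ρ₀)/Δz = 9.8 × 1.95 × 10⁻³ / 61 = 3.1328 × 10⁻⁴ s⁻².
N = √(3.1328 × 10⁻⁴) = 0.017700 rad s⁻¹ ≈ 0.0177 rad s⁻¹.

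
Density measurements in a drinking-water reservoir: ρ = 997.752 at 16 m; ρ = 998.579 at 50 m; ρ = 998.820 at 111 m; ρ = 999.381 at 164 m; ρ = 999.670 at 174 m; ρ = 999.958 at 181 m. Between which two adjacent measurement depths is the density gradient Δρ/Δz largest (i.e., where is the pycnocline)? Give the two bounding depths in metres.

Compute the density gradient over each adjacent pair:
  16–50 m: Δρ/Δz = 0.827/34 = 0.024 kg m⁻⁴
  50–111 m: Δρ/Δz = 0.241/61 = 4.0 × 10⁻³ kg m⁻⁴
  111–164 m: Δρ/Δz = 0.561/53 = 0.011 kg m⁻⁴
  164–174 m: Δρ/Δz = 0.289/10 = 0.029 kg m⁻⁴
  174–181 m: Δρ/Δz = 0.288/7 = 0.041 kg m⁻⁴
The largest gradient is in the 174–181 m interval — the pycnocline.

174–181 m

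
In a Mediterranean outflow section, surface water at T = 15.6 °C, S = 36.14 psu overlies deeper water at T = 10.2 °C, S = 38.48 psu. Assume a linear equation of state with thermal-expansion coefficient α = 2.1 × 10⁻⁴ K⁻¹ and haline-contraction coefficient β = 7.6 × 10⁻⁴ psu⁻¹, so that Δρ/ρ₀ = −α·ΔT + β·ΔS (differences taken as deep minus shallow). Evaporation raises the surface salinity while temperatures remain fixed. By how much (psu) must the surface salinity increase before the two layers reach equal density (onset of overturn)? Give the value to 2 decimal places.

3.83 psu

Neutral buoyancy requires −α(T_deep − T_surf) + β(S_deep − S_surf′) = 0.
S_surf′ = S_deep − (α/β)·ΔT = 38.48 − (2.1 × 10⁻⁴/7.6 × 10⁻⁴)·(-5.4) = 39.9721 psu.
Increase required: 39.9721 − 36.14 = 3.8321 psu.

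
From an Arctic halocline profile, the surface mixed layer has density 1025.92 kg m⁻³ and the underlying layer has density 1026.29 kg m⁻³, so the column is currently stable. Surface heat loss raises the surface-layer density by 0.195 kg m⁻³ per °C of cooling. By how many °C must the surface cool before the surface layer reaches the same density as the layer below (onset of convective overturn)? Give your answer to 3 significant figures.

1.90 °C

Density deficit of the surface layer: 1026.29 − 1025.92 = 0.37 kg m⁻³.
Required change = 0.37 / 0.195 = 1.90 °C.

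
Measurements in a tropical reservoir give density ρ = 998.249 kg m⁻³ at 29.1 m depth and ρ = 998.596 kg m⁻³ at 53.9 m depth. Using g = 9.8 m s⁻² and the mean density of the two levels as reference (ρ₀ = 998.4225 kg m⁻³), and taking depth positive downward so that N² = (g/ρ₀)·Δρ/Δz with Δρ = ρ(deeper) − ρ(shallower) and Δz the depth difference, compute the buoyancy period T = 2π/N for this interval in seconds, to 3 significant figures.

Δρ = 998.596 − 998.249 = 0.347 kg m⁻³ over Δz = 53.9 − 29.1 = 24.8 m.
N² = (9.8/998.4225) × (0.347/24.8) = 1.3734 × 10⁻⁴ s⁻².
N = √(1.3734 × 10⁻⁴) = 0.011719 rad s⁻¹, so T = 2π/N = 536.15 s ≈ 536 s.

536 s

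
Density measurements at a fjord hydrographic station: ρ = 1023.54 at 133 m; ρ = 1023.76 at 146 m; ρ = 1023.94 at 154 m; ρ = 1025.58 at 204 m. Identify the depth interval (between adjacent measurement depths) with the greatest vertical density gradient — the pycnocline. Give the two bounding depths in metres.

Compute the density gradient over each adjacent pair:
  133–146 m: Δρ/Δz = 0.22/13 = 0.017 kg m⁻⁴
  146–154 m: Δρ/Δz = 0.18/8 = 0.022 kg m⁻⁴
  154–204 m: Δρ/Δz = 1.64/50 = 0.033 kg m⁻⁴
The largest gradient is in the 154–204 m interval — the pycnocline.

154–204 m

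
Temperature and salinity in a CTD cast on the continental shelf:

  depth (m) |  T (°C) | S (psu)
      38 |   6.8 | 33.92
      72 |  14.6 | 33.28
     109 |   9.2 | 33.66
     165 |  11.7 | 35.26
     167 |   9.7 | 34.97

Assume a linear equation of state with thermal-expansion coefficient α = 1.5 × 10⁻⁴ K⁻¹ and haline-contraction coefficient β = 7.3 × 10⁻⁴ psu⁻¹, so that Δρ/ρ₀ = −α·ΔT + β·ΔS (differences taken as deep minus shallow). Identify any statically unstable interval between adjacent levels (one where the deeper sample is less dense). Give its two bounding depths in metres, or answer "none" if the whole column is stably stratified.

38–72 m

Evaluate Δρ/ρ₀ = −αΔT + βΔS across each adjacent pair:
  38–72 m: −αΔT+βΔS = −(1.5 × 10⁻⁴)(+7.8)+(7.3 × 10⁻⁴)(-0.64) = -1.6 × 10⁻³ → UNSTABLE
  72–109 m: −αΔT+βΔS = −(1.5 × 10⁻⁴)(-5.4)+(7.3 × 10⁻⁴)(+0.38) = 1.1 × 10⁻³ → stable
  109–165 m: −αΔT+βΔS = −(1.5 × 10⁻⁴)(+2.5)+(7.3 × 10⁻⁴)(+1.60) = 7.9 × 10⁻⁴ → stable
  165–167 m: −αΔT+βΔS = −(1.5 × 10⁻⁴)(-2.0)+(7.3 × 10⁻⁴)(-0.29) = 8.8 × 10⁻⁵ → stable
The 38–72 m interval has Δρ < 0: lighter water underlies denser water.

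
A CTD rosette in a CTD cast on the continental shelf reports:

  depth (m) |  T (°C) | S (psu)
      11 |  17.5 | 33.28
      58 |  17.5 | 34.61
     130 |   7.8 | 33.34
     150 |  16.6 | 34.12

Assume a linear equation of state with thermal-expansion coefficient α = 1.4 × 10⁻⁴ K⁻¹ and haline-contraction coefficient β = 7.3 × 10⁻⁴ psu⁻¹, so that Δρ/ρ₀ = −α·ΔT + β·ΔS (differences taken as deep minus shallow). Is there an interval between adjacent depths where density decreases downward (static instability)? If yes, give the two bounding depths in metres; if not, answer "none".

Evaluate Δρ/ρ₀ = −αΔT + βΔS across each adjacent pair:
  11–58 m: −αΔT+βΔS = −(1.4 × 10⁻⁴)(+0.0)+(7.3 × 10⁻⁴)(+1.33) = 9.7 × 10⁻⁴ → stable
  58–130 m: −αΔT+βΔS = −(1.4 × 10⁻⁴)(-9.7)+(7.3 × 10⁻⁴)(-1.27) = 4.3 × 10⁻⁴ → stable
  130–150 m: −αΔT+βΔS = −(1.4 × 10⁻⁴)(+8.8)+(7.3 × 10⁻⁴)(+0.78) = -6.6 × 10⁻⁴ → UNSTABLE
The 130–150 m interval has Δρ < 0: lighter water underlies denser water.

130–150 m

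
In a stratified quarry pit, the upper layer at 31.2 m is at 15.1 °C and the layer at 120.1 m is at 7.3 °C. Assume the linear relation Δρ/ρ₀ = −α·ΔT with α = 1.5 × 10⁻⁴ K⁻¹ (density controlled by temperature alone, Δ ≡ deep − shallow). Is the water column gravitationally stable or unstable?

stable

ΔT = 7.3 − 15.1 = -7.8 K, so Δρ/ρ₀ = −αΔT = 1.17 × 10⁻³.
Δρ/ρ₀ > 0, so Δρ > 0: deeper water is denser → statically stable.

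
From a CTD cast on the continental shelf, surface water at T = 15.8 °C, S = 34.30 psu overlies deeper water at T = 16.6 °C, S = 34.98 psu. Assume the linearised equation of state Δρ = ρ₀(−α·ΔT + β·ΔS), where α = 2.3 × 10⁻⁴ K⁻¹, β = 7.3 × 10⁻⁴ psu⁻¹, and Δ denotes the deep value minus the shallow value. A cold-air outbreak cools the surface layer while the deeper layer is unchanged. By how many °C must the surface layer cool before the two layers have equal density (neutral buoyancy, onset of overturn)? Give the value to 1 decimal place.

Neutral buoyancy requires Δρ = 0, i.e. −α(T_deep − T_surf′) + β(S_deep − S_surf) = 0.
T_surf′ = T_deep − (β/α)·ΔS = 16.6 − (7.3 × 10⁻⁴/2.3 × 10⁻⁴)·(+0.68) = 14.442 °C.
Cooling required: 15.8 − (14.442) = 1.358 °C.

1.4 °C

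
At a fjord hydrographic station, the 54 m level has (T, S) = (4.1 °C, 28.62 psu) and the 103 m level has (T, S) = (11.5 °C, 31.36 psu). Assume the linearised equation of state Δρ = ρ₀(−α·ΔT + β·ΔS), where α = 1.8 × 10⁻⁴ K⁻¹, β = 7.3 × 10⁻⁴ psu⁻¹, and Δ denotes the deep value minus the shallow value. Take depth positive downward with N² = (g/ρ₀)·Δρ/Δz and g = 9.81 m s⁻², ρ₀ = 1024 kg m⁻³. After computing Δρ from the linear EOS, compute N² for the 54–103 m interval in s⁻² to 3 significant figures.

ΔT = +7.4 K, ΔS = +2.74 psu (deep − shallow).
Δρ/ρ₀ = −αΔT + βΔS = -1.332 × 10⁻³ + 2.0002 × 10⁻³ = 6.682 × 10⁻⁴, so Δρ ≈ 0.6842 kg m⁻³.
N² = (g/ρ₀)·Δρ/Δz = g·(Δρ/ρ₀)/Δz = 9.81 × 6.682 × 10⁻⁴ / 49 = 1.3378 × 10⁻⁴ s⁻² ≈ 1.34 × 10⁻⁴ s⁻².

1.34 × 10⁻⁴ s⁻²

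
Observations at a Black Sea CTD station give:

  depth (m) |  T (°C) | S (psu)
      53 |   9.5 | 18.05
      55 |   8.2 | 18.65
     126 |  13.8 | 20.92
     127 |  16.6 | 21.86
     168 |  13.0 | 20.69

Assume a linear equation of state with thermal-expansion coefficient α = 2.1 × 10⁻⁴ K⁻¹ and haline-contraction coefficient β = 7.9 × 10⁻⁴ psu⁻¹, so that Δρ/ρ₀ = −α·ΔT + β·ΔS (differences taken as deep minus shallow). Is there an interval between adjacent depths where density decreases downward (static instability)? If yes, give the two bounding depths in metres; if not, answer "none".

Evaluate Δρ/ρ₀ = −αΔT + βΔS across each adjacent pair:
  53–55 m: −αΔT+βΔS = −(2.1 × 10⁻⁴)(-1.3)+(7.9 × 10⁻⁴)(+0.60) = 7.5 × 10⁻⁴ → stable
  55–126 m: −αΔT+βΔS = −(2.1 × 10⁻⁴)(+5.6)+(7.9 × 10⁻⁴)(+2.27) = 6.2 × 10⁻⁴ → stable
  126–127 m: −αΔT+βΔS = −(2.1 × 10⁻⁴)(+2.8)+(7.9 × 10⁻⁴)(+0.94) = 1.5 × 10⁻⁴ → stable
  127–168 m: −αΔT+βΔS = −(2.1 × 10⁻⁴)(-3.6)+(7.9 × 10⁻⁴)(-1.17) = -1.7 × 10⁻⁴ → UNSTABLE
The 127–168 m interval has Δρ < 0: lighter water underlies denser water.

127–168 m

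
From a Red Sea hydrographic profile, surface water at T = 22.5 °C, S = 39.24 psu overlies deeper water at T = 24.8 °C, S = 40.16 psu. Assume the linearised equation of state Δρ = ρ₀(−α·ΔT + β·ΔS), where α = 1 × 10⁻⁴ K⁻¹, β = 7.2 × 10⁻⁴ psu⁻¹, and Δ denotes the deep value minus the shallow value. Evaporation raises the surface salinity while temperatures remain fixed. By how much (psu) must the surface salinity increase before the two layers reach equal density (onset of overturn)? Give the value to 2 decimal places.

0.60 psu

Neutral buoyancy requires −α(T_deep − T_surf) + β(S_deep − S_surf′) = 0.
S_surf′ = S_deep − (α/β)·ΔT = 40.16 − (1 × 10⁻⁴/7.2 × 10⁻⁴)·(+2.3) = 39.8406 psu.
Increase required: 39.8406 − 39.24 = 0.6006 psu.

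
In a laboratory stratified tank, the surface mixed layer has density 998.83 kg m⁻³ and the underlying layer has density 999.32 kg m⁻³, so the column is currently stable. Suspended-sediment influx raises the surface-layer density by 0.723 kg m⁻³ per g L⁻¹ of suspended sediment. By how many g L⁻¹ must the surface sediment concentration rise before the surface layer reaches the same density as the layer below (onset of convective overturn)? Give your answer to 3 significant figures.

Density deficit of the surface layer: 999.32 − 998.83 = 0.49 kg m⁻³.
Required change = 0.49 / 0.723 = 0.678 g L⁻¹.

0.678 g L⁻¹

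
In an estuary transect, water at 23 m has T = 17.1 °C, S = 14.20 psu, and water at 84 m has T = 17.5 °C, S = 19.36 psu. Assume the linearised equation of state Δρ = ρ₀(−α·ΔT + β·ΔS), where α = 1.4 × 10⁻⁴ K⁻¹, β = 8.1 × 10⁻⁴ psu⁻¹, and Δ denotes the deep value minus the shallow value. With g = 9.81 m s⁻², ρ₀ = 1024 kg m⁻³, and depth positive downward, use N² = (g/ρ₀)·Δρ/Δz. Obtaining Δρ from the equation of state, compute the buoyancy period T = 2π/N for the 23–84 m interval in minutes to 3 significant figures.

ΔT = +0.4 K, ΔS = +5.16 psu (deep − shallow).
Δρ/ρ₀ = −αΔT + βΔS = -5.60 × 10⁻⁵ + 4.1796 × 10⁻³ = 4.1236 × 10⁻³, so Δρ ≈ 4.223 kg m⁻³.
N² = (g/ρ₀)·Δρ/Δz = g·(Δρ/ρ₀)/Δz = 9.81 × 4.1236 × 10⁻³ / 61 = 6.6316 × 10⁻⁴ s⁻².
N = √(6.6316 × 10⁻⁴) = 0.025752 rad s⁻¹ → T = 2π/N = 243.99 s = 4.0665 min ≈ 4.07 min.

4.07 min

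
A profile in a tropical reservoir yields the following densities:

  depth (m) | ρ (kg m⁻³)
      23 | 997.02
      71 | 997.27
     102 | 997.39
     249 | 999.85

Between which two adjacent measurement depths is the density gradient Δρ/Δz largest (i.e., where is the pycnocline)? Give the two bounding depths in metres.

Compute the density gradient over each adjacent pair:
  23–71 m: Δρ/Δz = 0.25/48 = 5.2 × 10⁻³ kg m⁻⁴
  71–102 m: Δρ/Δz = 0.12/31 = 3.9 × 10⁻³ kg m⁻⁴
  102–249 m: Δρ/Δz = 2.46/147 = 0.017 kg m⁻⁴
The largest gradient is in the 102–249 m interval — the pycnocline.

102–249 m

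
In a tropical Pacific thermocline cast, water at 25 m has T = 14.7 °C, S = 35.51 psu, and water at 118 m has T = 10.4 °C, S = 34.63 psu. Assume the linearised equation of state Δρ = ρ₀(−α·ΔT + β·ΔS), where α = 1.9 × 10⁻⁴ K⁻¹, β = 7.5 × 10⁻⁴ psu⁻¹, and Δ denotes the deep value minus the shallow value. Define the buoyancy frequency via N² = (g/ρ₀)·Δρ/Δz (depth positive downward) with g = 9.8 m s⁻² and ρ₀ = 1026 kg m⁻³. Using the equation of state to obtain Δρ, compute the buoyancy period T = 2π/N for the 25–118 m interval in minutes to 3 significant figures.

ΔT = -4.3 K, ΔS = -0.88 psu (deep − shallow).
Δρ/ρ₀ = −αΔT + βΔS = 8.17 × 10⁻⁴ − 6.60 × 10⁻⁴ = 1.57 × 10⁻⁴, so Δρ ≈ 0.1611 kg m⁻³.
N² = (g/ρ₀)·Δρ/Δz = g·(Δρ/ρ₀)/Δz = 9.8 × 1.57 × 10⁻⁴ / 93 = 1.6544 × 10⁻⁵ s⁻².
N = √(1.6544 × 10⁻⁵) = 4.0674 × 10⁻³ rad s⁻¹ → T = 2π/N = 1.5448 × 10³ s = 25.747 min ≈ 25.7 min.

25.7 min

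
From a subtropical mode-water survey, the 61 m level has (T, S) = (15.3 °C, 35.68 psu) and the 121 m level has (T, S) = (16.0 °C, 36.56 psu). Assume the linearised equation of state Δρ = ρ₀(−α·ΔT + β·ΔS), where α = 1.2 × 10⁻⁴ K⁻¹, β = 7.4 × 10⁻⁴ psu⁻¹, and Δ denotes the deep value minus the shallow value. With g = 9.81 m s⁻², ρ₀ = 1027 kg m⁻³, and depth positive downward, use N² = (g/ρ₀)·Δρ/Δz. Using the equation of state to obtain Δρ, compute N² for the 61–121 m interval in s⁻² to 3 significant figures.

ΔT = +0.7 K, ΔS = +0.88 psu (deep − shallow).
Δρ/ρ₀ = −αΔT + βΔS = -8.40 × 10⁻⁵ + 6.512 × 10⁻⁴ = 5.672 × 10⁻⁴, so Δρ ≈ 0.5825 kg m⁻³.
N² = (g/ρ₀)·Δρ/Δz = g·(Δρ/ρ₀)/Δz = 9.81 × 5.672 × 10⁻⁴ / 60 = 9.2737 × 10⁻⁵ s⁻² ≈ 9.27 × 10⁻⁵ s⁻².

9.27 × 10⁻⁵ s⁻²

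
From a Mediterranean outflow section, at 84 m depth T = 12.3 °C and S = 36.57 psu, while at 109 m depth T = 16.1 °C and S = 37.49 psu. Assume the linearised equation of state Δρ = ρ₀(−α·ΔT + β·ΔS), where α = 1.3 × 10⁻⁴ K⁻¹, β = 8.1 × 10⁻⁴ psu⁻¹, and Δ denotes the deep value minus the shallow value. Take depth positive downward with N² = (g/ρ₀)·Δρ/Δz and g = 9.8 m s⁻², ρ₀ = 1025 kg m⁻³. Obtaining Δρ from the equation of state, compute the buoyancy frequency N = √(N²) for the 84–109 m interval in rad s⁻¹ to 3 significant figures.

9.92 × 10⁻³ rad s⁻¹

ΔT = +3.8 K, ΔS = +0.92 psu (deep − shallow).
Δρ/ρ₀ = −αΔT + βΔS = -4.94 × 10⁻⁴ + 7.452 × 10⁻⁴ = 2.512 × 10⁻⁴, so Δρ ≈ 0.2575 kg m⁻³.
N² = (g/ρ₀)·Δρ/Δz = g·(Δρ/ρ₀)/Δz = 9.8 × 2.512 × 10⁻⁴ / 25 = 9.8470 × 10⁻⁵ s⁻².
N = √(9.8470 × 10⁻⁵) = 9.9232 × 10⁻³ rad s⁻¹ ≈ 9.92 × 10⁻³ rad s⁻¹.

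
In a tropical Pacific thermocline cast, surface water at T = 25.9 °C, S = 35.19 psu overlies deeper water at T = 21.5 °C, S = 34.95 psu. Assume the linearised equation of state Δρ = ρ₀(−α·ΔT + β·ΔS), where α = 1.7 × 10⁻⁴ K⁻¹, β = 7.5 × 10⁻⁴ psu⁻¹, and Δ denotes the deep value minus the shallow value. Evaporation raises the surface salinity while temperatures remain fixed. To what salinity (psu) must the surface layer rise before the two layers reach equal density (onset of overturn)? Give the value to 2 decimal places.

Neutral buoyancy requires −α(T_deep − T_surf) + β(S_deep − S_surf′) = 0.
S_surf′ = S_deep − (α/β)·ΔT = 34.95 − (1.7 × 10⁻⁴/7.5 × 10⁻⁴)·(-4.4) = 35.9473 psu.
Increase required: 35.9473 − 35.19 = 0.7573 psu.

35.95 psu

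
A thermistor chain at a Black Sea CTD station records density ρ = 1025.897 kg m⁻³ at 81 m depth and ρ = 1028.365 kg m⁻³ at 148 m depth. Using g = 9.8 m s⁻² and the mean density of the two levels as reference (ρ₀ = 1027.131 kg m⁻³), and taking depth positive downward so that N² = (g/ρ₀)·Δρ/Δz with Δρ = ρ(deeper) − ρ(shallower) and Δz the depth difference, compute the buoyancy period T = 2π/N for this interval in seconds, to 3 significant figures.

Δρ = 1028.365 − 1025.897 = 2.468 kg m⁻³ over Δz = 148 − 81 = 67 m.
N² = (9.8/1027.131) × (2.468/67) = 3.5146 × 10⁻⁴ s⁻².
N = √(3.5146 × 10⁻⁴) = 0.018747 rad s⁻¹, so T = 2π/N = 335.16 s ≈ 335 s.

335 s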